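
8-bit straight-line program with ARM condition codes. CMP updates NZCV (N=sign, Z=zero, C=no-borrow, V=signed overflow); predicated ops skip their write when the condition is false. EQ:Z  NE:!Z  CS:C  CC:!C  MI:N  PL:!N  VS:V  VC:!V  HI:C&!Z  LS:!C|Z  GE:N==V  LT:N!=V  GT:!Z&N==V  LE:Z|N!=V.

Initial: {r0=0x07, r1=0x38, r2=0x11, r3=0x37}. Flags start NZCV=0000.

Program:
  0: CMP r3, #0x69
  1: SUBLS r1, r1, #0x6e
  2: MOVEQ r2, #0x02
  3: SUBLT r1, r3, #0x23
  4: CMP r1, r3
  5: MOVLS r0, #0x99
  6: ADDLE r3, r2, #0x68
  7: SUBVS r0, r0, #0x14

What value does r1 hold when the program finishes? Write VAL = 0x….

0: ✓ CMP  NZCV=1000
1: ✓ SUBLS  r1←0xca
2: · MOVEQ
3: ✓ SUBLT  r1←0x14
4: ✓ CMP  NZCV=1000
5: ✓ MOVLS  r0←0x99
6: ✓ ADDLE  r3←0x79
7: · SUBVS

VAL = 0x14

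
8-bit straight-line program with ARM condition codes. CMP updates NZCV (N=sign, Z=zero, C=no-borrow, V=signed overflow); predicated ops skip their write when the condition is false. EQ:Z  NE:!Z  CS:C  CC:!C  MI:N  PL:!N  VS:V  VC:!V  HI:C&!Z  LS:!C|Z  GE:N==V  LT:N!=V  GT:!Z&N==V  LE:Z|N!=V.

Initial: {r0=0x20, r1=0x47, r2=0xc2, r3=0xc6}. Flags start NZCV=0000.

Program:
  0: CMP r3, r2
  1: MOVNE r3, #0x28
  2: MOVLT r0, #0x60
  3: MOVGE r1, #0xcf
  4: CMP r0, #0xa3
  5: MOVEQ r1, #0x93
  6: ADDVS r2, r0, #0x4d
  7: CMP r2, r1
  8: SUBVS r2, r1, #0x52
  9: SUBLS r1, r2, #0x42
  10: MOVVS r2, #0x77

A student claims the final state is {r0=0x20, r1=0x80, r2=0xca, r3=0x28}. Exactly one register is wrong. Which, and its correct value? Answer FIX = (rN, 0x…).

FIX = (r2, 0xc2)

[0] flags=0010 → (cmp)
[1] flags=0010 NE?T → r3=0x28
[2] flags=0010 LT?F → skip
[3] flags=0010 GE?T → r1=0xcf
[4] flags=0000 → (cmp)
[5] flags=0000 EQ?F → skip
[6] flags=0000 VS?F → skip
[7] flags=1000 → (cmp)
[8] flags=1000 VS?F → skip
[9] flags=1000 LS?T → r1=0x80
[10] flags=1000 VS?F → skip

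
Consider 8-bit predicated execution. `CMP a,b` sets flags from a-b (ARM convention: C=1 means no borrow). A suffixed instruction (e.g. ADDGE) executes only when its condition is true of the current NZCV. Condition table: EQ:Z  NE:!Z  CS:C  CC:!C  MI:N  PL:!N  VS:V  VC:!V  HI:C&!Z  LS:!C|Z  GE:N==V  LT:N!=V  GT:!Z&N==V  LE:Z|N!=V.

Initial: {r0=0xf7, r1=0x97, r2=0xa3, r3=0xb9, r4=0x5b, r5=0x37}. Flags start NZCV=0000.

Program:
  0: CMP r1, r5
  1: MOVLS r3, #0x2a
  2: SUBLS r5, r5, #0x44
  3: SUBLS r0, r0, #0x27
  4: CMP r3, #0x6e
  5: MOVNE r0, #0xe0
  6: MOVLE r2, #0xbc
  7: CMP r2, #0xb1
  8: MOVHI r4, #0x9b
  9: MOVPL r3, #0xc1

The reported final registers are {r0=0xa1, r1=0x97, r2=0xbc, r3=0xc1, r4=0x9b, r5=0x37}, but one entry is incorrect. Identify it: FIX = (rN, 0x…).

FIX = (r0, 0xe0)

[0] flags=0011 → (cmp)
[1] flags=0011 LS?F → skip
[2] flags=0011 LS?F → skip
[3] flags=0011 LS?F → skip
[4] flags=0011 → (cmp)
[5] flags=0011 NE?T → r0=0xe0
[6] flags=0011 LE?T → r2=0xbc
[7] flags=0010 → (cmp)
[8] flags=0010 HI?T → r4=0x9b
[9] flags=0010 PL?T → r3=0xc1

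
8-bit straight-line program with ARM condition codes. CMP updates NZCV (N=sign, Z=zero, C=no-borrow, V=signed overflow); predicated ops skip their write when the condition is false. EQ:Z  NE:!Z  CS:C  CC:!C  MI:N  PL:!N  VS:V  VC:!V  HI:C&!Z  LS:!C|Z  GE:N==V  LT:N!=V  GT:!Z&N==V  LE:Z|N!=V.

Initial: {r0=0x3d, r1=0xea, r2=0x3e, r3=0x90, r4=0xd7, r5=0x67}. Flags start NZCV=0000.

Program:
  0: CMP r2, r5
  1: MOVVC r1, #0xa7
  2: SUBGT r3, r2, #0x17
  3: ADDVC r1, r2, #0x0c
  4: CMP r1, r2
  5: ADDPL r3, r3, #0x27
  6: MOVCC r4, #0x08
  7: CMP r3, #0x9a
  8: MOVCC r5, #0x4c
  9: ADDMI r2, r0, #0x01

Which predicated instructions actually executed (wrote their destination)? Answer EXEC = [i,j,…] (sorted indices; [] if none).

EXEC = [1,3,5]

0: ✓ CMP  NZCV=1000
1: ✓ MOVVC  r1←0xa7
2: · SUBGT
3: ✓ ADDVC  r1←0x4a
4: ✓ CMP  NZCV=0010
5: ✓ ADDPL  r3←0xb7
6: · MOVCC
7: ✓ CMP  NZCV=0010
8: · MOVCC
9: · ADDMI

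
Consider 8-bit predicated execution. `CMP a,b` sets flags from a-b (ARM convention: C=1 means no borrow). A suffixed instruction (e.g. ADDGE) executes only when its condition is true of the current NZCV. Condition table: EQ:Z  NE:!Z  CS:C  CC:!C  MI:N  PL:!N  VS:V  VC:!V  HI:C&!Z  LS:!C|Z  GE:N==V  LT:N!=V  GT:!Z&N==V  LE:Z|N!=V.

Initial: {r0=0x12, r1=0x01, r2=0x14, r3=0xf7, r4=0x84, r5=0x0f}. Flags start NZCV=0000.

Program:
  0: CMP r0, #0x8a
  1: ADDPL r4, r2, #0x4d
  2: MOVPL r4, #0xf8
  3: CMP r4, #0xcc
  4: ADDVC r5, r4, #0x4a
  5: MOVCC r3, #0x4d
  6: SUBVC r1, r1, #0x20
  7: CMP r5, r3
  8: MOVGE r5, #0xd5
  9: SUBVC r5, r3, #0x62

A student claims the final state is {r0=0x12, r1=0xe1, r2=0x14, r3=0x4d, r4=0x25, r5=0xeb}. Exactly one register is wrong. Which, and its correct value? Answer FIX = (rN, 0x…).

[0] flags=1001 → (cmp)
[1] flags=1001 PL?F → skip
[2] flags=1001 PL?F → skip
[3] flags=1000 → (cmp)
[4] flags=1000 VC?T → r5=0xce
[5] flags=1000 CC?T → r3=0x4d
[6] flags=1000 VC?T → r1=0xe1
[7] flags=1010 → (cmp)
[8] flags=1010 GE?F → skip
[9] flags=1010 VC?T → r5=0xeb

FIX = (r4, 0x84)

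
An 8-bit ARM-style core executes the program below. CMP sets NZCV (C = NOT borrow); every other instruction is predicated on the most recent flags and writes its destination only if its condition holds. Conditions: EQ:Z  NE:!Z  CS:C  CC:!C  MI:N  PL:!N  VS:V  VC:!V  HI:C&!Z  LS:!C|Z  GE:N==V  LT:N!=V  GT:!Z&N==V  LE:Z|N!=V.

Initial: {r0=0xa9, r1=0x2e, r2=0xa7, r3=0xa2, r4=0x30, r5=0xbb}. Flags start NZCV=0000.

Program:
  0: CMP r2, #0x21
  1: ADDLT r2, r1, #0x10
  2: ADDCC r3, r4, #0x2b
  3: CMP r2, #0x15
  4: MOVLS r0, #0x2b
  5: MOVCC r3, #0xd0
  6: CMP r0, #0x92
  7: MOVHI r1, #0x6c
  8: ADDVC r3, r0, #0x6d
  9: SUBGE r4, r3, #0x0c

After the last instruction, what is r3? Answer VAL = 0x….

[0] flags=1010 → (cmp)
[1] flags=1010 LT?T → r2=0x3e
[2] flags=1010 CC?F → skip
[3] flags=0010 → (cmp)
[4] flags=0010 LS?F → skip
[5] flags=0010 CC?F → skip
[6] flags=0010 → (cmp)
[7] flags=0010 HI?T → r1=0x6c
[8] flags=0010 VC?T → r3=0x16
[9] flags=0010 GE?T → r4=0x0a

VAL = 0x16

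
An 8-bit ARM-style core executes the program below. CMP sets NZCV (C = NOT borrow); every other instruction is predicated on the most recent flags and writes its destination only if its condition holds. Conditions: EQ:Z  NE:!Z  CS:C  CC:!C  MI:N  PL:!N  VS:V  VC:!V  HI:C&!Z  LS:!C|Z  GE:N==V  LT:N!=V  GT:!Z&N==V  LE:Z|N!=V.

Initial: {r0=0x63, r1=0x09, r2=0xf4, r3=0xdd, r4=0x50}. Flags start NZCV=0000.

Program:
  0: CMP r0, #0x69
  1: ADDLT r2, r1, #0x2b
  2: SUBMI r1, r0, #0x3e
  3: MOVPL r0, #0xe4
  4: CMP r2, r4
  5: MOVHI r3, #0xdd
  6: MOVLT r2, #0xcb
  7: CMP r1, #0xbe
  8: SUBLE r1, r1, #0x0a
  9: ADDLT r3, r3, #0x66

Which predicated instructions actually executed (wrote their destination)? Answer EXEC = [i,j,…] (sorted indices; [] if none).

EXEC = [1,2,6]

[0] flags=1000 → (cmp)
[1] flags=1000 LT?T → r2=0x34
[2] flags=1000 MI?T → r1=0x25
[3] flags=1000 PL?F → skip
[4] flags=1000 → (cmp)
[5] flags=1000 HI?F → skip
[6] flags=1000 LT?T → r2=0xcb
[7] flags=0000 → (cmp)
[8] flags=0000 LE?F → skip
[9] flags=0000 LT?F → skip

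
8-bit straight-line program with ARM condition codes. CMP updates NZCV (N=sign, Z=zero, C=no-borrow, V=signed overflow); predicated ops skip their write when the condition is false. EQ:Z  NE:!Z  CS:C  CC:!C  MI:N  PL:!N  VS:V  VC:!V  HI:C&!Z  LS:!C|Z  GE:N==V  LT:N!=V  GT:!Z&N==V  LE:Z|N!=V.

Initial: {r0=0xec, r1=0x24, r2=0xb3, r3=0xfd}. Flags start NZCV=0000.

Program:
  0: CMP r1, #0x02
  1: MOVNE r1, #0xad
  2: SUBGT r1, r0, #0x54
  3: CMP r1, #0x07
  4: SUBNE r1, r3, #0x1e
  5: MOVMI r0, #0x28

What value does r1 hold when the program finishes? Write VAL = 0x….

VAL = 0xdf

0: ✓ CMP  NZCV=0010
1: ✓ MOVNE  r1←0xad
2: ✓ SUBGT  r1←0x98
3: ✓ CMP  NZCV=1010
4: ✓ SUBNE  r1←0xdf
5: ✓ MOVMI  r0←0x28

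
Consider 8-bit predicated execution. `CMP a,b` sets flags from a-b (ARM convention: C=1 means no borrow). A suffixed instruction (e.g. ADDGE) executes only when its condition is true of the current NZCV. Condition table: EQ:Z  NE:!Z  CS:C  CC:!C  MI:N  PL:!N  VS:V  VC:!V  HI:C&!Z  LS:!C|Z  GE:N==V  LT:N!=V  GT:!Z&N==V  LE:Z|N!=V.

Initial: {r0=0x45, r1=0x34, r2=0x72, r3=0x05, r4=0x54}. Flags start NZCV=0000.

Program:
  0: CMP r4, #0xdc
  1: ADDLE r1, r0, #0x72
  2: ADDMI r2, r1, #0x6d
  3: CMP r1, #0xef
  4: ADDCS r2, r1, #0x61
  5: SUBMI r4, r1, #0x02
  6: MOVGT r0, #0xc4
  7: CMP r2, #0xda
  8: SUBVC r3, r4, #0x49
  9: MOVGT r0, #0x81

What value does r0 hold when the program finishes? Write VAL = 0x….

0: ✓ CMP  NZCV=0000
1: · ADDLE
2: · ADDMI
3: ✓ CMP  NZCV=0000
4: · ADDCS
5: · SUBMI
6: ✓ MOVGT  r0←0xc4
7: ✓ CMP  NZCV=1001
8: · SUBVC
9: ✓ MOVGT  r0←0x81

VAL = 0x81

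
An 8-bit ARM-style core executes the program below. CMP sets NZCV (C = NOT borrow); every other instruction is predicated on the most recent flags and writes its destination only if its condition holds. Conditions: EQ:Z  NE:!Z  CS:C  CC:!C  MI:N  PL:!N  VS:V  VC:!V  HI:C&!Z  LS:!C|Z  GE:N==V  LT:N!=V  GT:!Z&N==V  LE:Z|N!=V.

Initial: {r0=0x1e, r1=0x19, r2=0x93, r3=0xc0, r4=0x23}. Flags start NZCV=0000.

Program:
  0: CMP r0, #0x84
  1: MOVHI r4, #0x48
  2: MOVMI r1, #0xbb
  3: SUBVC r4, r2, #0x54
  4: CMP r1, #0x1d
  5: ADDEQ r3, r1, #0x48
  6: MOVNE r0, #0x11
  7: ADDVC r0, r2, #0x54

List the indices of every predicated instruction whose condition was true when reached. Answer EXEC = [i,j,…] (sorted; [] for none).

EXEC = [2,6,7]

0: ✓ CMP  NZCV=1001
1: · MOVHI
2: ✓ MOVMI  r1←0xbb
3: · SUBVC
4: ✓ CMP  NZCV=1010
5: · ADDEQ
6: ✓ MOVNE  r0←0x11
7: ✓ ADDVC  r0←0xe7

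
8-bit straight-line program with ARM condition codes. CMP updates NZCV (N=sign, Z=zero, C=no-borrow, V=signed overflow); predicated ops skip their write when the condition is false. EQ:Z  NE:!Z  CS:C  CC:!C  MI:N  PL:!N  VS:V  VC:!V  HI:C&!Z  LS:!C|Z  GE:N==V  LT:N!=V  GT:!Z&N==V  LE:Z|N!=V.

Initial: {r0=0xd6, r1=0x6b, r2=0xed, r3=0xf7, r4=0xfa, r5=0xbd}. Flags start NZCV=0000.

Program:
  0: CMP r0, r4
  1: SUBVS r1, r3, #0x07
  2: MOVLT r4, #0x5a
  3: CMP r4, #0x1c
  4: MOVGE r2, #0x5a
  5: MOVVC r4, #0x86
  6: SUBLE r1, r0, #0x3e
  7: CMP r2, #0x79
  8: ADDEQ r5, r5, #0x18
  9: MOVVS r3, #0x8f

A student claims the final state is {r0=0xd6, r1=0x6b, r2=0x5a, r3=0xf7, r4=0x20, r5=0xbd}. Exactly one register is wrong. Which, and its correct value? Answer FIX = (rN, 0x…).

FIX = (r4, 0x86)

[0] flags=1000 → (cmp)
[1] flags=1000 VS?F → skip
[2] flags=1000 LT?T → r4=0x5a
[3] flags=0010 → (cmp)
[4] flags=0010 GE?T → r2=0x5a
[5] flags=0010 VC?T → r4=0x86
[6] flags=0010 LE?F → skip
[7] flags=1000 → (cmp)
[8] flags=1000 EQ?F → skip
[9] flags=1000 VS?F → skip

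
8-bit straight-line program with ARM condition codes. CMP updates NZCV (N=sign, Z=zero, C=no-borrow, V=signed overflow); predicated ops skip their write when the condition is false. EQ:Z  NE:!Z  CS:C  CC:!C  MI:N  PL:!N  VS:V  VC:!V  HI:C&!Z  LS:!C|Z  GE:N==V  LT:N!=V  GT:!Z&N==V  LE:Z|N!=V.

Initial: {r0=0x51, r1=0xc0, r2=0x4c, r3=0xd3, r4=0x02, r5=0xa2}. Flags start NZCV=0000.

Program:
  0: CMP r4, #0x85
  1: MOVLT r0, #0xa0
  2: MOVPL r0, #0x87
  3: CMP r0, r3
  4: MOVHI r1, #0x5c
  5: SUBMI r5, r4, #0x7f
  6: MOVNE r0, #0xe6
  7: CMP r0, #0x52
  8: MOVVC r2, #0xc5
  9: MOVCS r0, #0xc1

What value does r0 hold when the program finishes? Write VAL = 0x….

[0] flags=0000 → (cmp)
[1] flags=0000 LT?F → skip
[2] flags=0000 PL?T → r0=0x87
[3] flags=1000 → (cmp)
[4] flags=1000 HI?F → skip
[5] flags=1000 MI?T → r5=0x83
[6] flags=1000 NE?T → r0=0xe6
[7] flags=1010 → (cmp)
[8] flags=1010 VC?T → r2=0xc5
[9] flags=1010 CS?T → r0=0xc1

VAL = 0xc1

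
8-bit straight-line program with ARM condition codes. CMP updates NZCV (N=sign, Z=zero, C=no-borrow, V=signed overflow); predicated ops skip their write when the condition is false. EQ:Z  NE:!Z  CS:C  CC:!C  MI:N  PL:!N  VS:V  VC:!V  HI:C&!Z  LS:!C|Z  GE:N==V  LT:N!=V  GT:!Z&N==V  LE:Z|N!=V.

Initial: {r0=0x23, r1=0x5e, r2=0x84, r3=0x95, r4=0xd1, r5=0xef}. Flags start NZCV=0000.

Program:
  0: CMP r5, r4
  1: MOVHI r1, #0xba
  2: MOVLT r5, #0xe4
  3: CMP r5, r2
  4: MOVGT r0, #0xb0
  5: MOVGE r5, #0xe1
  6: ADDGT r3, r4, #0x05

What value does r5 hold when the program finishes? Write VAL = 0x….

[0] flags=0010 → (cmp)
[1] flags=0010 HI?T → r1=0xba
[2] flags=0010 LT?F → skip
[3] flags=0010 → (cmp)
[4] flags=0010 GT?T → r0=0xb0
[5] flags=0010 GE?T → r5=0xe1
[6] flags=0010 GT?T → r3=0xd6

VAL = 0xe1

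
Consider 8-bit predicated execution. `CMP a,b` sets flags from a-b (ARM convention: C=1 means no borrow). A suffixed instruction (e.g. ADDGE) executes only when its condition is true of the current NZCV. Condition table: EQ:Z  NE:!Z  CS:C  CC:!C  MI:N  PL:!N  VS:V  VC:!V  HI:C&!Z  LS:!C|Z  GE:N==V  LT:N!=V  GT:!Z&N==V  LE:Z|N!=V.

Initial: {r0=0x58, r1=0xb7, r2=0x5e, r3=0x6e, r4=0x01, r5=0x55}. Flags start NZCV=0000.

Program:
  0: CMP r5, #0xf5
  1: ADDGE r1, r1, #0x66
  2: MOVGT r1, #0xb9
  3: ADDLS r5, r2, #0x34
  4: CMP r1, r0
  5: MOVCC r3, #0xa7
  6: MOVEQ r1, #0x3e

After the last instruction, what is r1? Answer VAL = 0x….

0: ✓ CMP  NZCV=0000
1: ✓ ADDGE  r1←0x1d
2: ✓ MOVGT  r1←0xb9
3: ✓ ADDLS  r5←0x92
4: ✓ CMP  NZCV=0011
5: · MOVCC
6: · MOVEQ

VAL = 0xb9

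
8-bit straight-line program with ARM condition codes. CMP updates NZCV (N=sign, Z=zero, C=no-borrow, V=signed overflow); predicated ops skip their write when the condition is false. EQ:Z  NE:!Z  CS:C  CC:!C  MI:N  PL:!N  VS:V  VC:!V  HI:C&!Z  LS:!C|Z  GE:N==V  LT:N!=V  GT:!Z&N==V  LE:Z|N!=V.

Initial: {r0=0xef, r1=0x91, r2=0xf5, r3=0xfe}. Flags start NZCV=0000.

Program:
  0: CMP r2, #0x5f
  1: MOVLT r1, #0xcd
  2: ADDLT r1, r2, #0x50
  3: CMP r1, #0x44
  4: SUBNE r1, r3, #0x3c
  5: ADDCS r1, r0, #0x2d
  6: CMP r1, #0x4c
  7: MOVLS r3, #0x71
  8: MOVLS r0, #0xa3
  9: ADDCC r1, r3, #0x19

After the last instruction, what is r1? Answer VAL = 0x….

[0] flags=1010 → (cmp)
[1] flags=1010 LT?T → r1=0xcd
[2] flags=1010 LT?T → r1=0x45
[3] flags=0010 → (cmp)
[4] flags=0010 NE?T → r1=0xc2
[5] flags=0010 CS?T → r1=0x1c
[6] flags=1000 → (cmp)
[7] flags=1000 LS?T → r3=0x71
[8] flags=1000 LS?T → r0=0xa3
[9] flags=1000 CC?T → r1=0x8a

VAL = 0x8a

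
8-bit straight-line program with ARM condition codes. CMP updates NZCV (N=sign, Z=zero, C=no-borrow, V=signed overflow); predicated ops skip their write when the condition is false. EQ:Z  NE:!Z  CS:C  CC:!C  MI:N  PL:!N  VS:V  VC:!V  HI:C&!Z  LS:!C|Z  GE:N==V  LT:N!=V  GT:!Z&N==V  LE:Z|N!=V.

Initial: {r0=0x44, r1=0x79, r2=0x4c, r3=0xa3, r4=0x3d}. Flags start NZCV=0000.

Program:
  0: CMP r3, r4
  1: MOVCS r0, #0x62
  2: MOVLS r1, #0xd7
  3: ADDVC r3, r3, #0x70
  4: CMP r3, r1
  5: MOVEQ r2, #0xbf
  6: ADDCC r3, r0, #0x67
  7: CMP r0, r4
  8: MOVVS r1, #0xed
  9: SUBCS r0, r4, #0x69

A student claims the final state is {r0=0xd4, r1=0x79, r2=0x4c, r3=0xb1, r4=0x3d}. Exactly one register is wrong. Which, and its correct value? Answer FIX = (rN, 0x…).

0: ✓ CMP  NZCV=0011
1: ✓ MOVCS  r0←0x62
2: · MOVLS
3: · ADDVC
4: ✓ CMP  NZCV=0011
5: · MOVEQ
6: · ADDCC
7: ✓ CMP  NZCV=0010
8: · MOVVS
9: ✓ SUBCS  r0←0xd4

FIX = (r3, 0xa3)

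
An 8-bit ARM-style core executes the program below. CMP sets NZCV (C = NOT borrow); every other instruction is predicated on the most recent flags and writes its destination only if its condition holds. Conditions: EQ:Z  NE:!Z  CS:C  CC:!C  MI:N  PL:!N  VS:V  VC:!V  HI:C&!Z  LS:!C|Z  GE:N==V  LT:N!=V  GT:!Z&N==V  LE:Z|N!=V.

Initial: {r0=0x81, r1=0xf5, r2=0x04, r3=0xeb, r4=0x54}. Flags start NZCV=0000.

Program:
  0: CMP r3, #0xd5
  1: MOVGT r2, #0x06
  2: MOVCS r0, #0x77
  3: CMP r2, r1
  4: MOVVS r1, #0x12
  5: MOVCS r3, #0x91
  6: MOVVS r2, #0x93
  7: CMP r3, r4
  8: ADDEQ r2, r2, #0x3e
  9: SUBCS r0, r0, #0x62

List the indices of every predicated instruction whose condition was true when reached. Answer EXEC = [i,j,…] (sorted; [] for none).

[0] flags=0010 → (cmp)
[1] flags=0010 GT?T → r2=0x06
[2] flags=0010 CS?T → r0=0x77
[3] flags=0000 → (cmp)
[4] flags=0000 VS?F → skip
[5] flags=0000 CS?F → skip
[6] flags=0000 VS?F → skip
[7] flags=1010 → (cmp)
[8] flags=1010 EQ?F → skip
[9] flags=1010 CS?T → r0=0x15

EXEC = [1,2,9]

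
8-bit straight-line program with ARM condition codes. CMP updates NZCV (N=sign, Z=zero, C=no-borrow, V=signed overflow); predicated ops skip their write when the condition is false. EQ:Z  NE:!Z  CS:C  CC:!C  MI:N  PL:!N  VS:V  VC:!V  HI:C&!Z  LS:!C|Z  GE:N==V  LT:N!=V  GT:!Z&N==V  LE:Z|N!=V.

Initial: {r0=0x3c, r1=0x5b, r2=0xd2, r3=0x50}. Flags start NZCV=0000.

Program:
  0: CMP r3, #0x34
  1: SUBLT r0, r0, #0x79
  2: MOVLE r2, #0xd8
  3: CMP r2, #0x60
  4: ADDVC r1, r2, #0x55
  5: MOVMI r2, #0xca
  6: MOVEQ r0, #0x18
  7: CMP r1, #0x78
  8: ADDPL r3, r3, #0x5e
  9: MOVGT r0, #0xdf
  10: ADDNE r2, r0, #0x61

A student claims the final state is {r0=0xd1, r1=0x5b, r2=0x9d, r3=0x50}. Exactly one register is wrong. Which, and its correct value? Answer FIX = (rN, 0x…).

FIX = (r0, 0x3c)

0: ✓ CMP  NZCV=0010
1: · SUBLT
2: · MOVLE
3: ✓ CMP  NZCV=0011
4: · ADDVC
5: · MOVMI
6: · MOVEQ
7: ✓ CMP  NZCV=1000
8: · ADDPL
9: · MOVGT
10: ✓ ADDNE  r2←0x9d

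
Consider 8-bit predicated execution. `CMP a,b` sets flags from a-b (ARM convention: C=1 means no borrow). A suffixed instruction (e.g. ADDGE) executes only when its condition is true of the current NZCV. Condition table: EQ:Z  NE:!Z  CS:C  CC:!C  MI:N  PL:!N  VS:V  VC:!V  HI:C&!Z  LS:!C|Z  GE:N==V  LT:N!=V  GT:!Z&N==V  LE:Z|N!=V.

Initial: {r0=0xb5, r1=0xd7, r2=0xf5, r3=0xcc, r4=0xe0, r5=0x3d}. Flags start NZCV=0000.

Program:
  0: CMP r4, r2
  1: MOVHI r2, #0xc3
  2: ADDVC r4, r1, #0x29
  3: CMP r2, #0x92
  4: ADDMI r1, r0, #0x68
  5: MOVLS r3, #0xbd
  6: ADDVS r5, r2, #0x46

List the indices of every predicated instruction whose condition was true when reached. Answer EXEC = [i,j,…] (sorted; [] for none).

EXEC = [2]

0: ✓ CMP  NZCV=1000
1: · MOVHI
2: ✓ ADDVC  r4←0x00
3: ✓ CMP  NZCV=0010
4: · ADDMI
5: · MOVLS
6: · ADDVS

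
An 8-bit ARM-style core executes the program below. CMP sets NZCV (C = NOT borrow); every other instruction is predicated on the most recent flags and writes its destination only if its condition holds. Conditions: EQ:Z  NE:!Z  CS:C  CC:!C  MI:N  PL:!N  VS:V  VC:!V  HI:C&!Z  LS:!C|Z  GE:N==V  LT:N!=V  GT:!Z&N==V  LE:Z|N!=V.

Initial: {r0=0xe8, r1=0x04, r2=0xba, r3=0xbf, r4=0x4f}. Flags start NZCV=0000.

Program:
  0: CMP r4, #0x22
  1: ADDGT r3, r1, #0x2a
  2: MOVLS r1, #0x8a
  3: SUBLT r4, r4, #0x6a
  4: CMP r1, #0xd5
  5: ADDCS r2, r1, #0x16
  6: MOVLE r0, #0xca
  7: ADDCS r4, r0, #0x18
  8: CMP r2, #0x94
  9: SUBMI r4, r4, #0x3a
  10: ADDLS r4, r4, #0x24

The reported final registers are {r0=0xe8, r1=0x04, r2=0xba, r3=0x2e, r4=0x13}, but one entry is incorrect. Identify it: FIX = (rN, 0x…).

FIX = (r4, 0x4f)

0: ✓ CMP  NZCV=0010
1: ✓ ADDGT  r3←0x2e
2: · MOVLS
3: · SUBLT
4: ✓ CMP  NZCV=0000
5: · ADDCS
6: · MOVLE
7: · ADDCS
8: ✓ CMP  NZCV=0010
9: · SUBMI
10: · ADDLS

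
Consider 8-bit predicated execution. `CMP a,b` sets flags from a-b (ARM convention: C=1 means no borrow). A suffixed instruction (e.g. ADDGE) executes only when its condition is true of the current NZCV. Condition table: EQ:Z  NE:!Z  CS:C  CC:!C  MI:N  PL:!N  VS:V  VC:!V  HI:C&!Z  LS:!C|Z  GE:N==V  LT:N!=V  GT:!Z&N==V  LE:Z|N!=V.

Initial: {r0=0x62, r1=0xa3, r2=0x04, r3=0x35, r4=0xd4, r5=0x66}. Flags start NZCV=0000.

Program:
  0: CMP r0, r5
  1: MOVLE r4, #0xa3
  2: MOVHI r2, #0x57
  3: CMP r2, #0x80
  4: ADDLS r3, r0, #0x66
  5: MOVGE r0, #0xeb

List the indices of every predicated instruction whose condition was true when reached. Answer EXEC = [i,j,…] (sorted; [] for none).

EXEC = [1,4,5]

0: ✓ CMP  NZCV=1000
1: ✓ MOVLE  r4←0xa3
2: · MOVHI
3: ✓ CMP  NZCV=1001
4: ✓ ADDLS  r3←0xc8
5: ✓ MOVGE  r0←0xeb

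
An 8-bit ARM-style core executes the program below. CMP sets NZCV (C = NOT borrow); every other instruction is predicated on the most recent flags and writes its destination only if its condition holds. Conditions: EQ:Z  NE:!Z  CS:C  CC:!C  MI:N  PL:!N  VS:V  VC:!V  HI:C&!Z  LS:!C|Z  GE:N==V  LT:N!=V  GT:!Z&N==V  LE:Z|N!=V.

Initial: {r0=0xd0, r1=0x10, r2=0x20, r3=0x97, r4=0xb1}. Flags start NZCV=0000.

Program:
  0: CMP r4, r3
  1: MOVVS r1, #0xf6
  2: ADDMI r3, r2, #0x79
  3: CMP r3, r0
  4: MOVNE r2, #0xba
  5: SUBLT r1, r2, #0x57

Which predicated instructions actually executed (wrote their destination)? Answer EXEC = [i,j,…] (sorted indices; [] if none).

[0] flags=0010 → (cmp)
[1] flags=0010 VS?F → skip
[2] flags=0010 MI?F → skip
[3] flags=1000 → (cmp)
[4] flags=1000 NE?T → r2=0xba
[5] flags=1000 LT?T → r1=0x63

EXEC = [4,5]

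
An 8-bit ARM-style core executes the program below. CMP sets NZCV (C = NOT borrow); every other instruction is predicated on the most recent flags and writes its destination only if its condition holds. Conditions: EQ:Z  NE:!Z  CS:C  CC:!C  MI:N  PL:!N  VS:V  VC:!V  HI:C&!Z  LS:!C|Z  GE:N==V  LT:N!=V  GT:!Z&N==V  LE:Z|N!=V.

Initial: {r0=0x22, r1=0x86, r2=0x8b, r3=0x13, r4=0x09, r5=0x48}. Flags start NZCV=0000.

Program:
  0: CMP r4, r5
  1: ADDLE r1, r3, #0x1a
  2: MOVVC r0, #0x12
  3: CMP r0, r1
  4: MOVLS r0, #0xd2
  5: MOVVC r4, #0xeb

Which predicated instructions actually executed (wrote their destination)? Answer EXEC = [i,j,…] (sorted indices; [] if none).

[0] flags=1000 → (cmp)
[1] flags=1000 LE?T → r1=0x2d
[2] flags=1000 VC?T → r0=0x12
[3] flags=1000 → (cmp)
[4] flags=1000 LS?T → r0=0xd2
[5] flags=1000 VC?T → r4=0xeb

EXEC = [1,2,4,5]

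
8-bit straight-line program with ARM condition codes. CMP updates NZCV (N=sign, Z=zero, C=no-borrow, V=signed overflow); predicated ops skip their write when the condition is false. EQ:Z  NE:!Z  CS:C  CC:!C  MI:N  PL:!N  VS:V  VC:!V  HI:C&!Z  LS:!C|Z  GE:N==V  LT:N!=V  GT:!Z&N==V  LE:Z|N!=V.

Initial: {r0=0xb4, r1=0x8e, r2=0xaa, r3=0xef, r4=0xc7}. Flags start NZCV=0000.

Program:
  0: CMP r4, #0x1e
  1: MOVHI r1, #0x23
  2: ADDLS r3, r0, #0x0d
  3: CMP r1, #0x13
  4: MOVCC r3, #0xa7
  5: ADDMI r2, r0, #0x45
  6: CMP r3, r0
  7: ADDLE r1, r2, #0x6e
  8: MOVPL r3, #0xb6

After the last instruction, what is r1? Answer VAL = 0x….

[0] flags=1010 → (cmp)
[1] flags=1010 HI?T → r1=0x23
[2] flags=1010 LS?F → skip
[3] flags=0010 → (cmp)
[4] flags=0010 CC?F → skip
[5] flags=0010 MI?F → skip
[6] flags=0010 → (cmp)
[7] flags=0010 LE?F → skip
[8] flags=0010 PL?T → r3=0xb6

VAL = 0x23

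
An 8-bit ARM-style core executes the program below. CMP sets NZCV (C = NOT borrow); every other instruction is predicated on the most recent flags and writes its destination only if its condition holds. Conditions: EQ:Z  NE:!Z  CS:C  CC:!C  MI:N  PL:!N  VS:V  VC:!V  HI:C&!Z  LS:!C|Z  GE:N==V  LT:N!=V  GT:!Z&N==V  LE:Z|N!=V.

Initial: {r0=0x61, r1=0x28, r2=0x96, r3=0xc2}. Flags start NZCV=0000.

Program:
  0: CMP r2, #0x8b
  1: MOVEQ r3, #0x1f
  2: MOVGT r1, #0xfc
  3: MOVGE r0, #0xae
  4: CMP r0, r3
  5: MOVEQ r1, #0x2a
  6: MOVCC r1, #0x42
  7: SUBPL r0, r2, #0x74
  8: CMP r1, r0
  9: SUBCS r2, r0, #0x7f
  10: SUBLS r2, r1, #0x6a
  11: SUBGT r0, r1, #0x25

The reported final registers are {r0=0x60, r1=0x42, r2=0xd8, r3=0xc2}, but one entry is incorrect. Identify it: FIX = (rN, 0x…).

[0] flags=0010 → (cmp)
[1] flags=0010 EQ?F → skip
[2] flags=0010 GT?T → r1=0xfc
[3] flags=0010 GE?T → r0=0xae
[4] flags=1000 → (cmp)
[5] flags=1000 EQ?F → skip
[6] flags=1000 CC?T → r1=0x42
[7] flags=1000 PL?F → skip
[8] flags=1001 → (cmp)
[9] flags=1001 CS?F → skip
[10] flags=1001 LS?T → r2=0xd8
[11] flags=1001 GT?T → r0=0x1d

FIX = (r0, 0x1d)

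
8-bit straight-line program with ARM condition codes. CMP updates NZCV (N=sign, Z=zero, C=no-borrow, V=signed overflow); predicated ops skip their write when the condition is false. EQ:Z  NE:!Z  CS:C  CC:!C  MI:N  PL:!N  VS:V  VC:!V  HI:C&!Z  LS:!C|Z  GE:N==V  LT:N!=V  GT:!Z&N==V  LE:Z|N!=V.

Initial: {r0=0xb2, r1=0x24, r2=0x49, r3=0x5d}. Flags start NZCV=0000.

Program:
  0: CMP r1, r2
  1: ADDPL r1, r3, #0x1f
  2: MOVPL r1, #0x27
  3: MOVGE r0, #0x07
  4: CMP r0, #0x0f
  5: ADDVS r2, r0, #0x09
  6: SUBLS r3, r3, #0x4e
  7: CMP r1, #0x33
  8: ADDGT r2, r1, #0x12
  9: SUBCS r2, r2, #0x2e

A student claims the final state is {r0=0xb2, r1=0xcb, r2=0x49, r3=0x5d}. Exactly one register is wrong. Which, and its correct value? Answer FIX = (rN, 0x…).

0: ✓ CMP  NZCV=1000
1: · ADDPL
2: · MOVPL
3: · MOVGE
4: ✓ CMP  NZCV=1010
5: · ADDVS
6: · SUBLS
7: ✓ CMP  NZCV=1000
8: · ADDGT
9: · SUBCS

FIX = (r1, 0x24)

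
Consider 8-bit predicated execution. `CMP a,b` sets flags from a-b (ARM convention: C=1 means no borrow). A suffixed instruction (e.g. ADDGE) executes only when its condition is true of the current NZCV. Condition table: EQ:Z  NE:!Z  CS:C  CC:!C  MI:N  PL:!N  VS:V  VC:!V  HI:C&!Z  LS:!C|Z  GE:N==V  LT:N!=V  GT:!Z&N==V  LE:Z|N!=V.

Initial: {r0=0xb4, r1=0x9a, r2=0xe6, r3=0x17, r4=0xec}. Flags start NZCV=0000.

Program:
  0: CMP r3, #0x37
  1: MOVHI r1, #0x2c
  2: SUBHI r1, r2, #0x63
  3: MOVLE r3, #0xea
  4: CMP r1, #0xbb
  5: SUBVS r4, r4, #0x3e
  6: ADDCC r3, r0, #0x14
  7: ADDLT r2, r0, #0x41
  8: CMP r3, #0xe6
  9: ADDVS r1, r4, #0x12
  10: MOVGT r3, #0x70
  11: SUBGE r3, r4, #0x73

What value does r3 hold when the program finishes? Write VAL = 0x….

0: ✓ CMP  NZCV=1000
1: · MOVHI
2: · SUBHI
3: ✓ MOVLE  r3←0xea
4: ✓ CMP  NZCV=1000
5: · SUBVS
6: ✓ ADDCC  r3←0xc8
7: ✓ ADDLT  r2←0xf5
8: ✓ CMP  NZCV=1000
9: · ADDVS
10: · MOVGT
11: · SUBGE

VAL = 0xc8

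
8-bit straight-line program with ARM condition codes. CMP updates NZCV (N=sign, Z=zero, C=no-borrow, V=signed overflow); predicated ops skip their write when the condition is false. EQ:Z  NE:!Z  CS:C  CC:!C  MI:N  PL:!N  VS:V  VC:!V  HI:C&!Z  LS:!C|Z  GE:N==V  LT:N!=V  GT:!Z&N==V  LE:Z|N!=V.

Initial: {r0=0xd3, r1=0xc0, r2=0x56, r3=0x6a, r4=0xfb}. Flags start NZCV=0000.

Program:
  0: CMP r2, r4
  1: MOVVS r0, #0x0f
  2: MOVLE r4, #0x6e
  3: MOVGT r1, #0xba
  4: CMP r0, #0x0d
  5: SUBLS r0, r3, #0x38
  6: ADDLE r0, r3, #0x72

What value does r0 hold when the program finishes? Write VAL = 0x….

VAL = 0xdc

0: ✓ CMP  NZCV=0000
1: · MOVVS
2: · MOVLE
3: ✓ MOVGT  r1←0xba
4: ✓ CMP  NZCV=1010
5: · SUBLS
6: ✓ ADDLE  r0←0xdc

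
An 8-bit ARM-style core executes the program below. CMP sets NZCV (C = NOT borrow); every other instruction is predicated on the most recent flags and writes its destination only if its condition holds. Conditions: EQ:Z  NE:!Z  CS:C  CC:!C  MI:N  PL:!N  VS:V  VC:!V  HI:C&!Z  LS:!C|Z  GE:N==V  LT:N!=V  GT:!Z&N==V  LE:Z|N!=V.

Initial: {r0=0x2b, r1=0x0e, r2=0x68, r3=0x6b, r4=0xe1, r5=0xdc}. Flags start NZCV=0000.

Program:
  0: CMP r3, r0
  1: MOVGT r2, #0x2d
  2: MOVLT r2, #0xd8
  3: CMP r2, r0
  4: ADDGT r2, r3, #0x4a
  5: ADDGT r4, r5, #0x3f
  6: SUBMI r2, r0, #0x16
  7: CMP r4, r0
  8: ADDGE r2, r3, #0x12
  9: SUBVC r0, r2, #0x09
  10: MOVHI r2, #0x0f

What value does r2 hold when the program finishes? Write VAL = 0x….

VAL = 0xb5

0: ✓ CMP  NZCV=0010
1: ✓ MOVGT  r2←0x2d
2: · MOVLT
3: ✓ CMP  NZCV=0010
4: ✓ ADDGT  r2←0xb5
5: ✓ ADDGT  r4←0x1b
6: · SUBMI
7: ✓ CMP  NZCV=1000
8: · ADDGE
9: ✓ SUBVC  r0←0xac
10: · MOVHI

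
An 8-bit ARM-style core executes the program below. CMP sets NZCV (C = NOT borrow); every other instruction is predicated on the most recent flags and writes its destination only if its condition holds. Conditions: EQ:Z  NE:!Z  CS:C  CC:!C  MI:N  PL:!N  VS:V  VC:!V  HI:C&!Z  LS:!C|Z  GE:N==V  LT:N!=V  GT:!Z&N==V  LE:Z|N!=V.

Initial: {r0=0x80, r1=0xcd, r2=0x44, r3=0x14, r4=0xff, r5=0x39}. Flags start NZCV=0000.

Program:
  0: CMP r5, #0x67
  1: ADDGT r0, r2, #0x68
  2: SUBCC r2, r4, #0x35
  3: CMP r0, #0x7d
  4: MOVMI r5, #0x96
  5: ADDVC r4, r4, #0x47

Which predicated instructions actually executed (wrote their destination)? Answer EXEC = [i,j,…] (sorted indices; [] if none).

EXEC = [2]

[0] flags=1000 → (cmp)
[1] flags=1000 GT?F → skip
[2] flags=1000 CC?T → r2=0xca
[3] flags=0011 → (cmp)
[4] flags=0011 MI?F → skip
[5] flags=0011 VC?F → skip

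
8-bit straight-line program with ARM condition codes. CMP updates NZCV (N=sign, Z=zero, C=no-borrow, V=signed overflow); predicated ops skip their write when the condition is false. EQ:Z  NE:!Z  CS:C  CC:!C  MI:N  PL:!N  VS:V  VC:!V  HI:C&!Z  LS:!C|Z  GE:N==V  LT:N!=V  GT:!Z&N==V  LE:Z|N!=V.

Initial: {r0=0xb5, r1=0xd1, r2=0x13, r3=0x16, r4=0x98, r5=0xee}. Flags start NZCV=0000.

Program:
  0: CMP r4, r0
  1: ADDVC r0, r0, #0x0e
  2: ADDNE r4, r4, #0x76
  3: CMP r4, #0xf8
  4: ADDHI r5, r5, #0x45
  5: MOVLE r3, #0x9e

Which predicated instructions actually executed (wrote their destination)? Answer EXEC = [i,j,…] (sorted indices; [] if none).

0: ✓ CMP  NZCV=1000
1: ✓ ADDVC  r0←0xc3
2: ✓ ADDNE  r4←0x0e
3: ✓ CMP  NZCV=0000
4: · ADDHI
5: · MOVLE

EXEC = [1,2]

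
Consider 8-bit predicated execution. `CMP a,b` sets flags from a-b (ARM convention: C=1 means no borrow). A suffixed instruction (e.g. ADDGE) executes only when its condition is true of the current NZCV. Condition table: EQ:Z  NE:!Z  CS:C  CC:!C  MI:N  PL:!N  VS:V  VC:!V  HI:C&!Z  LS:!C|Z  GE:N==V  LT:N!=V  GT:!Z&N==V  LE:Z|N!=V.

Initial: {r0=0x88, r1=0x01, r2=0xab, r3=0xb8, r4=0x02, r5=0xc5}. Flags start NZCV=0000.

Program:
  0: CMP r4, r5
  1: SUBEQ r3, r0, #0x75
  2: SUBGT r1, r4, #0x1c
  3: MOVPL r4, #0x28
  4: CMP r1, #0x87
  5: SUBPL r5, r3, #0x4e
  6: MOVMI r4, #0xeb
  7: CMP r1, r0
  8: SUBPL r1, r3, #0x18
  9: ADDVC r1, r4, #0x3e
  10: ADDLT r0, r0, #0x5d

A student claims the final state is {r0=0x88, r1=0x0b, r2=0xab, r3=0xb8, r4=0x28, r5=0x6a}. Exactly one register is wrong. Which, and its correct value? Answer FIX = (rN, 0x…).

FIX = (r1, 0x66)

[0] flags=0000 → (cmp)
[1] flags=0000 EQ?F → skip
[2] flags=0000 GT?T → r1=0xe6
[3] flags=0000 PL?T → r4=0x28
[4] flags=0010 → (cmp)
[5] flags=0010 PL?T → r5=0x6a
[6] flags=0010 MI?F → skip
[7] flags=0010 → (cmp)
[8] flags=0010 PL?T → r1=0xa0
[9] flags=0010 VC?T → r1=0x66
[10] flags=0010 LT?F → skip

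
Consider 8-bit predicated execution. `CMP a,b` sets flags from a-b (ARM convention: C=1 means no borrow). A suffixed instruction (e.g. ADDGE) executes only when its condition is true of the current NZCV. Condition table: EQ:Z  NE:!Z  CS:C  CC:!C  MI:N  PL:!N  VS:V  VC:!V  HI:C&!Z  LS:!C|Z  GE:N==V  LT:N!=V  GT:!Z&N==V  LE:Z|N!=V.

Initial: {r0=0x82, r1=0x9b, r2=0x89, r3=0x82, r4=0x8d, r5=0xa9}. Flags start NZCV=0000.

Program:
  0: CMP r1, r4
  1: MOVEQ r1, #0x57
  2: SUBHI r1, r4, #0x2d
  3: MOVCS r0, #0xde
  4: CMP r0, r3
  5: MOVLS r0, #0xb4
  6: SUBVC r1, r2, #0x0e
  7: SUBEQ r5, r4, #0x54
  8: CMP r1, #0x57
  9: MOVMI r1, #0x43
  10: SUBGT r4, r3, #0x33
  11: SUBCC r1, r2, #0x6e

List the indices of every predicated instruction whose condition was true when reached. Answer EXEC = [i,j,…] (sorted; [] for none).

0: ✓ CMP  NZCV=0010
1: · MOVEQ
2: ✓ SUBHI  r1←0x60
3: ✓ MOVCS  r0←0xde
4: ✓ CMP  NZCV=0010
5: · MOVLS
6: ✓ SUBVC  r1←0x7b
7: · SUBEQ
8: ✓ CMP  NZCV=0010
9: · MOVMI
10: ✓ SUBGT  r4←0x4f
11: · SUBCC

EXEC = [2,3,6,10]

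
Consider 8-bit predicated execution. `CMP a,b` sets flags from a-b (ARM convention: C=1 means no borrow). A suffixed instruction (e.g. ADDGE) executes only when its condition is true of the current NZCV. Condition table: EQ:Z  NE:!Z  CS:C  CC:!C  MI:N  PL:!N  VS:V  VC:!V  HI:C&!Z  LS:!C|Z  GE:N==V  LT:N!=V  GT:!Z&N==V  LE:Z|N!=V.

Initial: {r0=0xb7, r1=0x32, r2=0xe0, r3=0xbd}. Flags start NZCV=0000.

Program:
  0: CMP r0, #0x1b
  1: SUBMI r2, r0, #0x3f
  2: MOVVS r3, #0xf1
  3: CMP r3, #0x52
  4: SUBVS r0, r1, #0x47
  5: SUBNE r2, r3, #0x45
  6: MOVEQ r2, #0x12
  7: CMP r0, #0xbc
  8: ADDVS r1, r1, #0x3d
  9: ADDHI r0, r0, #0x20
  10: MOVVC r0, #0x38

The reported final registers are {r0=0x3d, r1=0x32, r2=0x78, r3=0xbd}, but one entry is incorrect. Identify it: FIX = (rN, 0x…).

[0] flags=1010 → (cmp)
[1] flags=1010 MI?T → r2=0x78
[2] flags=1010 VS?F → skip
[3] flags=0011 → (cmp)
[4] flags=0011 VS?T → r0=0xeb
[5] flags=0011 NE?T → r2=0x78
[6] flags=0011 EQ?F → skip
[7] flags=0010 → (cmp)
[8] flags=0010 VS?F → skip
[9] flags=0010 HI?T → r0=0x0b
[10] flags=0010 VC?T → r0=0x38

FIX = (r0, 0x38)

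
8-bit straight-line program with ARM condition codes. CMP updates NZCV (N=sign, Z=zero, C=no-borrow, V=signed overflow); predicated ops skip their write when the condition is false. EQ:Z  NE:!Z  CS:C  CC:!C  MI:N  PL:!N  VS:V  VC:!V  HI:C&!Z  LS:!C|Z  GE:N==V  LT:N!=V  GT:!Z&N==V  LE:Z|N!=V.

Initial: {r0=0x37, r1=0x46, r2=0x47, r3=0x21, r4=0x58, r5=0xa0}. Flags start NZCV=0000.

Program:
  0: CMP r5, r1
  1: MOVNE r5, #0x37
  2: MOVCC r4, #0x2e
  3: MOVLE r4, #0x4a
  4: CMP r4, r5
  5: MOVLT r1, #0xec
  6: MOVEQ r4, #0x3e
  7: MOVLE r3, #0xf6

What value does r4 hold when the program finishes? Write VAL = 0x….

VAL = 0x4a

[0] flags=0011 → (cmp)
[1] flags=0011 NE?T → r5=0x37
[2] flags=0011 CC?F → skip
[3] flags=0011 LE?T → r4=0x4a
[4] flags=0010 → (cmp)
[5] flags=0010 LT?F → skip
[6] flags=0010 EQ?F → skip
[7] flags=0010 LE?F → skip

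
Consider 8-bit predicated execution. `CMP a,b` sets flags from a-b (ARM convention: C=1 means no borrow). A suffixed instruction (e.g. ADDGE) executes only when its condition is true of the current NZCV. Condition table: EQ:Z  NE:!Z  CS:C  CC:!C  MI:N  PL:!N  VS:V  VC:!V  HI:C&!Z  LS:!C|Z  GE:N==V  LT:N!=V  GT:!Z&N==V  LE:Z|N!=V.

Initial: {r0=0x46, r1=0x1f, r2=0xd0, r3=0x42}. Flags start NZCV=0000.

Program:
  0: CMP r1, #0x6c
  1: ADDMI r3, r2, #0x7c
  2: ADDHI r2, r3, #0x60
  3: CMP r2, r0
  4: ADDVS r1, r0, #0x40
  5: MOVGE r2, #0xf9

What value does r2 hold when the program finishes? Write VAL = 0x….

0: ✓ CMP  NZCV=1000
1: ✓ ADDMI  r3←0x4c
2: · ADDHI
3: ✓ CMP  NZCV=1010
4: · ADDVS
5: · MOVGE

VAL = 0xd0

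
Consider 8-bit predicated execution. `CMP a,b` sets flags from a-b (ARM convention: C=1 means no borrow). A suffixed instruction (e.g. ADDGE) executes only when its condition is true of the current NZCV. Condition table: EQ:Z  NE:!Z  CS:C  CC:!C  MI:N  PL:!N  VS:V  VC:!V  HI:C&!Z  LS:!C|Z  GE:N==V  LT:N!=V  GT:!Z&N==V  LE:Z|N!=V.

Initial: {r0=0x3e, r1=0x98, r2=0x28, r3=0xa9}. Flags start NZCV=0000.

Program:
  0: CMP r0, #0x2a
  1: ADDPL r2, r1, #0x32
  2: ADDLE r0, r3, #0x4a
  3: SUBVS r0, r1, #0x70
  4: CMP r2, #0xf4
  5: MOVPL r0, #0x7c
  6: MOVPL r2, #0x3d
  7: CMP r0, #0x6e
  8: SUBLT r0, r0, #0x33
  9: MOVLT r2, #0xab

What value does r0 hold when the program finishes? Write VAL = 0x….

VAL = 0x0b

0: ✓ CMP  NZCV=0010
1: ✓ ADDPL  r2←0xca
2: · ADDLE
3: · SUBVS
4: ✓ CMP  NZCV=1000
5: · MOVPL
6: · MOVPL
7: ✓ CMP  NZCV=1000
8: ✓ SUBLT  r0←0x0b
9: ✓ MOVLT  r2←0xab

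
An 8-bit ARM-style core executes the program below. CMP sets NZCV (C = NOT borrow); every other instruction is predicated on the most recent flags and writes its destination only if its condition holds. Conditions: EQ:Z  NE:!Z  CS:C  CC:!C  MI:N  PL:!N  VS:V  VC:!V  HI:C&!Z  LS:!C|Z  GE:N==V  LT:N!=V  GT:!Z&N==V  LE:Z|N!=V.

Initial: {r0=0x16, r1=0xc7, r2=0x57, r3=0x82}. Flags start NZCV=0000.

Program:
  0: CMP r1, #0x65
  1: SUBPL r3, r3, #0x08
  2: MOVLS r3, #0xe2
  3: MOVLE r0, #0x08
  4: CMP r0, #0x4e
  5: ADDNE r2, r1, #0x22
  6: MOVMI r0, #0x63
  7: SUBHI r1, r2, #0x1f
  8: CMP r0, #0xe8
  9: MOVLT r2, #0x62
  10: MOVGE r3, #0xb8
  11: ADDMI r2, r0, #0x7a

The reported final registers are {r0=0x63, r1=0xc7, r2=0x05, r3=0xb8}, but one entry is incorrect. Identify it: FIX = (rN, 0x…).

0: ✓ CMP  NZCV=0011
1: ✓ SUBPL  r3←0x7a
2: · MOVLS
3: ✓ MOVLE  r0←0x08
4: ✓ CMP  NZCV=1000
5: ✓ ADDNE  r2←0xe9
6: ✓ MOVMI  r0←0x63
7: · SUBHI
8: ✓ CMP  NZCV=0000
9: · MOVLT
10: ✓ MOVGE  r3←0xb8
11: · ADDMI

FIX = (r2, 0xe9)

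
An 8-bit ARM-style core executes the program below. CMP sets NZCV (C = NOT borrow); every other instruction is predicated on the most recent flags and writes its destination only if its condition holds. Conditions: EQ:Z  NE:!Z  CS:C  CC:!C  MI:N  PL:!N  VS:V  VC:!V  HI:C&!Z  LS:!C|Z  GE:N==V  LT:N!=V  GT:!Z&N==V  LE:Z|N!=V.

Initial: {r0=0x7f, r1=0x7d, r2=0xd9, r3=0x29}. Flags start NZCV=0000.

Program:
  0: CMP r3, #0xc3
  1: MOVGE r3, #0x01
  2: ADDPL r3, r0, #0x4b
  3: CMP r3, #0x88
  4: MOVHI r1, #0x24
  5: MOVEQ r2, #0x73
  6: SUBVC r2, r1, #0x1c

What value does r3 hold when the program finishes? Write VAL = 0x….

0: ✓ CMP  NZCV=0000
1: ✓ MOVGE  r3←0x01
2: ✓ ADDPL  r3←0xca
3: ✓ CMP  NZCV=0010
4: ✓ MOVHI  r1←0x24
5: · MOVEQ
6: ✓ SUBVC  r2←0x08

VAL = 0xca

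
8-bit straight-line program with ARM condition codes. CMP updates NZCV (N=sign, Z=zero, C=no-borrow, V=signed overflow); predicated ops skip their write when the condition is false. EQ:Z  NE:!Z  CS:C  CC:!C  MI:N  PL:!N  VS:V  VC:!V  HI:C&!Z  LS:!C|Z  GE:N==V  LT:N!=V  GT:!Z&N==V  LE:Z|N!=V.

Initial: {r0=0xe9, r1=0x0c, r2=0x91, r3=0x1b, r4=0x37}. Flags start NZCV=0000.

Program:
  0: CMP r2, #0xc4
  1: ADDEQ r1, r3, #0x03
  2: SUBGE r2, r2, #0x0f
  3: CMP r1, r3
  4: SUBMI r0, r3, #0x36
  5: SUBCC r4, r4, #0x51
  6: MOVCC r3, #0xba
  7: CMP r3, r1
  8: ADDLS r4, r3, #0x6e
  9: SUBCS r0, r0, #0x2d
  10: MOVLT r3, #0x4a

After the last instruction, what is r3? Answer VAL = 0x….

VAL = 0x4a

[0] flags=1000 → (cmp)
[1] flags=1000 EQ?F → skip
[2] flags=1000 GE?F → skip
[3] flags=1000 → (cmp)
[4] flags=1000 MI?T → r0=0xe5
[5] flags=1000 CC?T → r4=0xe6
[6] flags=1000 CC?T → r3=0xba
[7] flags=1010 → (cmp)
[8] flags=1010 LS?F → skip
[9] flags=1010 CS?T → r0=0xb8
[10] flags=1010 LT?T → r3=0x4a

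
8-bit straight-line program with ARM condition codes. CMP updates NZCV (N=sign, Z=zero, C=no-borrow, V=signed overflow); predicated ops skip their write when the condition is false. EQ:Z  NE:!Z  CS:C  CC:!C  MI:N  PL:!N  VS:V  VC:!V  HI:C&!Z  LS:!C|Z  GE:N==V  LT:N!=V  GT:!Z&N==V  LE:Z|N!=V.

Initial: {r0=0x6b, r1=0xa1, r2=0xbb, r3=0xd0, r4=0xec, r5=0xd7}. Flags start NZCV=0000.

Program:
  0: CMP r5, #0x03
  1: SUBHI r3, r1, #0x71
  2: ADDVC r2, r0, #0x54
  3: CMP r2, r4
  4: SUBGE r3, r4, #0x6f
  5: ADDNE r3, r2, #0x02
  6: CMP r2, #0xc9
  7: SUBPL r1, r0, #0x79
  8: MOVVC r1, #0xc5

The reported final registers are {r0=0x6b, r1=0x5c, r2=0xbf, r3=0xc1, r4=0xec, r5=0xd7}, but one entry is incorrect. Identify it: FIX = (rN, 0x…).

FIX = (r1, 0xc5)

[0] flags=1010 → (cmp)
[1] flags=1010 HI?T → r3=0x30
[2] flags=1010 VC?T → r2=0xbf
[3] flags=1000 → (cmp)
[4] flags=1000 GE?F → skip
[5] flags=1000 NE?T → r3=0xc1
[6] flags=1000 → (cmp)
[7] flags=1000 PL?F → skip
[8] flags=1000 VC?T → r1=0xc5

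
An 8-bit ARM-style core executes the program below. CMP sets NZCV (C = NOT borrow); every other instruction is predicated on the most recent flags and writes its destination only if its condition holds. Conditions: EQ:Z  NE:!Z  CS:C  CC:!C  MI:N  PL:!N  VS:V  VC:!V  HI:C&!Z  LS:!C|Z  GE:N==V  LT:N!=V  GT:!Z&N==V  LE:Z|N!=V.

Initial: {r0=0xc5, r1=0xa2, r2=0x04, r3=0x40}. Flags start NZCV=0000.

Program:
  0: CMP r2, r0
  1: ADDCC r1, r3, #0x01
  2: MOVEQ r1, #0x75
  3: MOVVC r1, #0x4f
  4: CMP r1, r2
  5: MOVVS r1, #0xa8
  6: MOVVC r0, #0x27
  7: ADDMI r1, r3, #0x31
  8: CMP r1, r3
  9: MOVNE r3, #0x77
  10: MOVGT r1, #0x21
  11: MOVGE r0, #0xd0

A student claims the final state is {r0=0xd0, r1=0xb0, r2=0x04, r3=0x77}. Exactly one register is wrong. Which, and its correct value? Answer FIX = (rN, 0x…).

[0] flags=0000 → (cmp)
[1] flags=0000 CC?T → r1=0x41
[2] flags=0000 EQ?F → skip
[3] flags=0000 VC?T → r1=0x4f
[4] flags=0010 → (cmp)
[5] flags=0010 VS?F → skip
[6] flags=0010 VC?T → r0=0x27
[7] flags=0010 MI?F → skip
[8] flags=0010 → (cmp)
[9] flags=0010 NE?T → r3=0x77
[10] flags=0010 GT?T → r1=0x21
[11] flags=0010 GE?T → r0=0xd0

FIX = (r1, 0x21)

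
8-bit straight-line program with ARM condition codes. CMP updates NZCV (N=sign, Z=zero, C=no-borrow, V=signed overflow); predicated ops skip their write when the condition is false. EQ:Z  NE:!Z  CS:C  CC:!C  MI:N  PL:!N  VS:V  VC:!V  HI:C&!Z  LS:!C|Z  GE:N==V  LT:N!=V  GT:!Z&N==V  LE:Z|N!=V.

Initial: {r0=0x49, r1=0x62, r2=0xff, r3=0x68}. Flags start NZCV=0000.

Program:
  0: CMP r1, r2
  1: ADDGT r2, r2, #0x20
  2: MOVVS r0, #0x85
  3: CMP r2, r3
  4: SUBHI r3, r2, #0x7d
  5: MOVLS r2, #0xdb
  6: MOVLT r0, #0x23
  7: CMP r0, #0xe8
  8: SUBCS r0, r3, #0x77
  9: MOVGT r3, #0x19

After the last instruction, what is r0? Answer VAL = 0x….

[0] flags=0000 → (cmp)
[1] flags=0000 GT?T → r2=0x1f
[2] flags=0000 VS?F → skip
[3] flags=1000 → (cmp)
[4] flags=1000 HI?F → skip
[5] flags=1000 LS?T → r2=0xdb
[6] flags=1000 LT?T → r0=0x23
[7] flags=0000 → (cmp)
[8] flags=0000 CS?F → skip
[9] flags=0000 GT?T → r3=0x19

VAL = 0x23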